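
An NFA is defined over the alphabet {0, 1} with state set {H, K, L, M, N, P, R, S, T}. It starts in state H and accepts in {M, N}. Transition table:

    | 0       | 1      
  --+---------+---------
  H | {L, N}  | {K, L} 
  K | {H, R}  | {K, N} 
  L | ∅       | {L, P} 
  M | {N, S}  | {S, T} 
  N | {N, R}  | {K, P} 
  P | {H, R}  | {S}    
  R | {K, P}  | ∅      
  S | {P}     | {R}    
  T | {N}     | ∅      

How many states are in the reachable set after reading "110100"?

Start in {H}.
Read '1': H→{K, L}; now {K, L}.
Read '1': K→{K, N}, L→{L, P}; now {K, L, N, P}.
Read '0': K→{H, R}, L→∅, N→{N, R}, P→{H, R}; now {H, N, R}.
Read '1': H→{K, L}, N→{K, P}, R→∅; now {K, L, P}.
Read '0': K→{H, R}, L→∅, P→{H, R}; now {H, R}.
Read '0': H→{L, N}, R→{K, P}; now {K, L, N, P}.
That set has 4 states.

4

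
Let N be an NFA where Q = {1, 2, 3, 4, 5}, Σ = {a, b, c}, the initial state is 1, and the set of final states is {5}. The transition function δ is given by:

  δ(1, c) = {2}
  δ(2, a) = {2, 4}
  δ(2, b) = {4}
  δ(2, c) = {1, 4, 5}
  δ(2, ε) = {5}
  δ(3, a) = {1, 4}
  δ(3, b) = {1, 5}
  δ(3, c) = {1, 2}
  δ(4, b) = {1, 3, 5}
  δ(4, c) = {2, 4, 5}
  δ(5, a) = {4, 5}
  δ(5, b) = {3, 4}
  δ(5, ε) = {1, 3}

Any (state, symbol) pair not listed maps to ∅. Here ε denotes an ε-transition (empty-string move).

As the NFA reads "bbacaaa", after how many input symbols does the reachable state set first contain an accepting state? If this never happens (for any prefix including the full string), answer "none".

Start in {1}.
Read 'b': {1} → ∅.
The set is empty and remains empty for the remaining 6 symbols.
No reachable set along the way intersects F.

none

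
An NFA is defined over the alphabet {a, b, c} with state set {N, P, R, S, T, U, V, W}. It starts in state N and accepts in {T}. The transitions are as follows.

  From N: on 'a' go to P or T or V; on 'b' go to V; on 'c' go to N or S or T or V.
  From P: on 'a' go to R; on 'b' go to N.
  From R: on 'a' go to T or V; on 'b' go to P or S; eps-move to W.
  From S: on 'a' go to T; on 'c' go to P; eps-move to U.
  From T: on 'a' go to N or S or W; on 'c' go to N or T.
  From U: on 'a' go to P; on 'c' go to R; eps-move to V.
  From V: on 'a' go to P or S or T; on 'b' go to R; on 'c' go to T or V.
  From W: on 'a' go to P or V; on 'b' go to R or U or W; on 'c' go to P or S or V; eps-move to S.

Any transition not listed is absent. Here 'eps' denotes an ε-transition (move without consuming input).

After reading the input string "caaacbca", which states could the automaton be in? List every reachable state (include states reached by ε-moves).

{N, P, R, S, T, U, V, W}

Start in {N}.
Read 'c': N→{N, S, T, V}; union {N, S, T, V}; ε-closure = {N, S, T, U, V}.
Read 'a': N→{P, T, V}, S→{T}, T→{N, S, W}, U→{P}, V→{P, S, T}; union {N, P, S, T, V, W}; ε-closure = {N, P, S, T, U, V, W}.
Read 'a': N→{P, T, V}, P→{R}, S→{T}, T→{N, S, W}, U→{P}, V→{P, S, T}, W→{P, V}; union {N, P, R, S, T, V, W}; ε-closure = {N, P, R, S, T, U, V, W}.
Read 'a': N→{P, T, V}, P→{R}, R→{T, V}, S→{T}, T→{N, S, W}, U→{P}, V→{P, S, T}, W→{P, V}; union {N, P, R, S, T, V, W}; ε-closure = {N, P, R, S, T, U, V, W}.
Read 'c': N→{N, S, T, V}, P→∅, R→∅, S→{P}, T→{N, T}, U→{R}, V→{T, V}, W→{P, S, V}; union {N, P, R, S, T, V}; ε-closure = {N, P, R, S, T, U, V, W}.
Read 'b': N→{V}, P→{N}, R→{P, S}, S→∅, T→∅, U→∅, V→{R}, W→{R, U, W}; now {N, P, R, S, U, V, W}.
Read 'c': N→{N, S, T, V}, P→∅, R→∅, S→{P}, U→{R}, V→{T, V}, W→{P, S, V}; union {N, P, R, S, T, V}; ε-closure = {N, P, R, S, T, U, V, W}.
Read 'a': N→{P, T, V}, P→{R}, R→{T, V}, S→{T}, T→{N, S, W}, U→{P}, V→{P, S, T}, W→{P, V}; union {N, P, R, S, T, V, W}; ε-closure = {N, P, R, S, T, U, V, W}.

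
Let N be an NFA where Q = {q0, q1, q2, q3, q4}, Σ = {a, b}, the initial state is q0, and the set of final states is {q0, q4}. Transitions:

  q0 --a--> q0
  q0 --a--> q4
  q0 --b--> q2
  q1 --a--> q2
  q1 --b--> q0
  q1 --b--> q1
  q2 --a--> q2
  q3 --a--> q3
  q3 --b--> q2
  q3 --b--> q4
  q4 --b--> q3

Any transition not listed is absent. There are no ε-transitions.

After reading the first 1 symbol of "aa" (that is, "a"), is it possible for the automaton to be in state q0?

Yes

Start in {q0}.
Read 'a': q0→{q0, q4}; now {q0, q4}.
State q0 is in {q0, q4}.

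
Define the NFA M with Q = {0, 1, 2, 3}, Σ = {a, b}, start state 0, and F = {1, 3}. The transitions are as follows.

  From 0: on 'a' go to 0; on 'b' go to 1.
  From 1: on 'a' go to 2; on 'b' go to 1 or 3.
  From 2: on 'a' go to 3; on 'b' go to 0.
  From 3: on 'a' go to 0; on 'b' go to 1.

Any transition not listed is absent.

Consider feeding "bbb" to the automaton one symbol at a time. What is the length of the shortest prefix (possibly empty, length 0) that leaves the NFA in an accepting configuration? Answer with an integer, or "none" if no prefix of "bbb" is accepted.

1

Start in {0}.
Read 'b': {0} → {1}.
None of the earlier sets intersect F, but {1} does.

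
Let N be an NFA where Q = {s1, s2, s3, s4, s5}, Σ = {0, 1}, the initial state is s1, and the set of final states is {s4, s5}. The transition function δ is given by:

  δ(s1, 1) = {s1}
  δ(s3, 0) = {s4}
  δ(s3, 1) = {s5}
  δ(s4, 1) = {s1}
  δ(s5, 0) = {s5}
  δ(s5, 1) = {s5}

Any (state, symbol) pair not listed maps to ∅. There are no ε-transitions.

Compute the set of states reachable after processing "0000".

Start in {s1}.
Read '0': s1→∅; now ∅.
The set is empty and remains empty for the remaining 3 symbols.

∅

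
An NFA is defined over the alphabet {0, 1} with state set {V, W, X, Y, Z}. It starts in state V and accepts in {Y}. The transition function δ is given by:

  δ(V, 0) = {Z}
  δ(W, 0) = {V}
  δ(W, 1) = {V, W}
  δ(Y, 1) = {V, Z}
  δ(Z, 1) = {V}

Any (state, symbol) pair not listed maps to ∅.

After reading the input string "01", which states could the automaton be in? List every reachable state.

{V}

Start in {V}.
Read '0': V→{Z}; now {Z}.
Read '1': Z→{V}; now {V}.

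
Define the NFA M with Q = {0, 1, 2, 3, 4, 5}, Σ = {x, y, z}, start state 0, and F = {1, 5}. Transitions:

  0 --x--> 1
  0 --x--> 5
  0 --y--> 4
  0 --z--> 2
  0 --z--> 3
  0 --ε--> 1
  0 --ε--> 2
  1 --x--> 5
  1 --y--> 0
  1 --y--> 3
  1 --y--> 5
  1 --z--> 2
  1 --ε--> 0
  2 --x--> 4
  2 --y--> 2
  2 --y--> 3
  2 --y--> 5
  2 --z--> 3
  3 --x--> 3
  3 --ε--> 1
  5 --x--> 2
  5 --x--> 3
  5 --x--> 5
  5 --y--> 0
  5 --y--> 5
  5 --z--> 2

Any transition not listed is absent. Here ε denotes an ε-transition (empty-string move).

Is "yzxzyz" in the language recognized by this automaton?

Start: ε-closure({0}) = {0, 1, 2}.
Read 'y': {0, 1, 2} → {0, 1, 2, 3, 4, 5}.
Read 'z': {0, 1, 2, 3, 4, 5} → {0, 1, 2, 3}.
Read 'x': {0, 1, 2, 3} → {0, 1, 2, 3, 4, 5}.
Read 'z': {0, 1, 2, 3, 4, 5} → {0, 1, 2, 3}.
Read 'y': {0, 1, 2, 3} → {0, 1, 2, 3, 4, 5}.
Read 'z': {0, 1, 2, 3, 4, 5} → {0, 1, 2, 3}.
The final set {0, 1, 2, 3} contains the accepting state 1.

Yes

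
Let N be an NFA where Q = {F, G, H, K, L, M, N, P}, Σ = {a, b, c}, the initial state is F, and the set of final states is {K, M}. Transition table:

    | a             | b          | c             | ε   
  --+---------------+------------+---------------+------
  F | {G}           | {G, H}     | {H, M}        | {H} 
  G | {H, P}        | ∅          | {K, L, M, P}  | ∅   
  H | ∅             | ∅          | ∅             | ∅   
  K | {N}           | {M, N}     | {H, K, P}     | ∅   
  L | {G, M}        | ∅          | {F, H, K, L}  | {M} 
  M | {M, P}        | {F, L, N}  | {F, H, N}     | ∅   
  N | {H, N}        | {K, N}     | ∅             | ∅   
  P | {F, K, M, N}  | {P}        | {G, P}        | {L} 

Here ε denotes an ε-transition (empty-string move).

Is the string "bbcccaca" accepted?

Start: ε-closure({F}) = {F, H}.
Read 'b': F→{G, H}, H→∅; now {G, H}.
Read 'b': G→∅, H→∅; now ∅.
The set is empty and remains empty for the remaining 6 symbols.
The final set ∅ contains no accepting state.

No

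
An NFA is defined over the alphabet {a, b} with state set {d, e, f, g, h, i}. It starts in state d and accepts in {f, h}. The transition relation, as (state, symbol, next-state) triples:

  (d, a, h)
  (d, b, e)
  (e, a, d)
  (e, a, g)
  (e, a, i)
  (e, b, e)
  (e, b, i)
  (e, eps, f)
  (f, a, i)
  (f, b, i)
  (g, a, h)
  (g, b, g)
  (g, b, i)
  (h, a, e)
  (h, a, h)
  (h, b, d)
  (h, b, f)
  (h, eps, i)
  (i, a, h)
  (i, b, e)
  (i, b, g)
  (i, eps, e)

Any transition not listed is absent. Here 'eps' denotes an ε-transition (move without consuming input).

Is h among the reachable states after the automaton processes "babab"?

Start in {d}.
Read 'b': {d} → {e, f}.
Read 'a': {e, f} → {d, e, f, g, i}.
Read 'b': {d, e, f, g, i} → {e, f, g, i}.
Read 'a': {e, f, g, i} → {d, e, f, g, h, i}.
Read 'b': {d, e, f, g, h, i} → {d, e, f, g, i}.
State h is not in {d, e, f, g, i}.

No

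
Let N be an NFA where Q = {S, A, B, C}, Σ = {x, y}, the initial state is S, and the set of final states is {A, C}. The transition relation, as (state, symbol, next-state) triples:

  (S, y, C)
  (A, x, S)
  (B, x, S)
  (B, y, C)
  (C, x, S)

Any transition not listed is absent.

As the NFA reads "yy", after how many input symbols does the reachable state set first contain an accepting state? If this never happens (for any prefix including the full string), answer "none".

Start in {S}.
Read 'y': S→{C}; now {C}.
None of the earlier sets intersect F, but {C} does.

1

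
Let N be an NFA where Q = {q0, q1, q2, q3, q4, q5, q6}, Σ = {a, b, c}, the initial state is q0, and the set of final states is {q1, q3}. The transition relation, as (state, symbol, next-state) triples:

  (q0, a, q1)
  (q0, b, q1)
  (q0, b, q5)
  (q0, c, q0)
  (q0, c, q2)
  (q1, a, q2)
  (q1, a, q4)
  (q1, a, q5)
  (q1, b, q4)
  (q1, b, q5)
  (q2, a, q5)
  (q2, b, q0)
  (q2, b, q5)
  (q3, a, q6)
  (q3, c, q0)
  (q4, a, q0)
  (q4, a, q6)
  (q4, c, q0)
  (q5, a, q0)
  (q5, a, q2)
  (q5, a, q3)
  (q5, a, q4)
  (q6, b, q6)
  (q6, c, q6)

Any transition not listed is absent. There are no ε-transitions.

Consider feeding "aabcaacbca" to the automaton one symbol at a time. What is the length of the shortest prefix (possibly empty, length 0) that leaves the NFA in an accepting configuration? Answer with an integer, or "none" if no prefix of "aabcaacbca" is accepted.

1

Start in {q0}.
Read 'a': {q0} → {q1}.
None of the earlier sets intersect F, but {q1} does.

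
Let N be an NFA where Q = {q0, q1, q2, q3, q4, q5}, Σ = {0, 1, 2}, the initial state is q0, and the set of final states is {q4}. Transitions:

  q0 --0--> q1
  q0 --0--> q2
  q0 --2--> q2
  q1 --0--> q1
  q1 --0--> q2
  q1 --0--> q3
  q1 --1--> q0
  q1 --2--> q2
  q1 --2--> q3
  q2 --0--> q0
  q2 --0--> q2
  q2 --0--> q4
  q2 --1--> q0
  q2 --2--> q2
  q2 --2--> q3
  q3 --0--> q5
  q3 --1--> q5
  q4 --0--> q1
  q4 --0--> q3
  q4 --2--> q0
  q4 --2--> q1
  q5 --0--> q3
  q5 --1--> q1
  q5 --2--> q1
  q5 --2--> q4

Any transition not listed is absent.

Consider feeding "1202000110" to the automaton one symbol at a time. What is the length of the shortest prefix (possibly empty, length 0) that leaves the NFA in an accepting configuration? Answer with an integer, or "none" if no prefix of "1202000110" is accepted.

none

Start in {q0}.
Read '1': q0→∅; now ∅.
The set is empty and remains empty for the remaining 9 symbols.
No reachable set along the way intersects F.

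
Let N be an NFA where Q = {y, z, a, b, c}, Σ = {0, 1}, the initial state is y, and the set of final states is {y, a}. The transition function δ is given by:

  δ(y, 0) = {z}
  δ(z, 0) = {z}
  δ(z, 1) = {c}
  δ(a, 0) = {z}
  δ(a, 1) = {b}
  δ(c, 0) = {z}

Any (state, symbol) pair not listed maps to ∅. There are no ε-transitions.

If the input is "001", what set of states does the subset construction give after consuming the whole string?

Start in {y}.
Read '0': y→{z}; now {z}.
Read '0': z→{z}; now {z}.
Read '1': z→{c}; now {c}.

{c}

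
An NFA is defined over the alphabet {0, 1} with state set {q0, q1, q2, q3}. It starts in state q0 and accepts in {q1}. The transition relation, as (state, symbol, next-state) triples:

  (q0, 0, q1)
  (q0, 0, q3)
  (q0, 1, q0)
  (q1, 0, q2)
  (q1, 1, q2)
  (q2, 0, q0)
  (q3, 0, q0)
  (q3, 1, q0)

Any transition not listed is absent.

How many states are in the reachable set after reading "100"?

Start in {q0}.
Read '1': {q0} → {q0}.
Read '0': {q0} → {q1, q3}.
Read '0': {q1, q3} → {q0, q2}.
That set has 2 states.

2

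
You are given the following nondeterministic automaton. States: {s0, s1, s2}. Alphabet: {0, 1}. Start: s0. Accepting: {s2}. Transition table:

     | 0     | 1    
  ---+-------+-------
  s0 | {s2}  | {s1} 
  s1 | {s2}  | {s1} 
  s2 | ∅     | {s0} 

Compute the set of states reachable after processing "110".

Start in {s0}.
Read '1': s0→{s1}; now {s1}.
Read '1': s1→{s1}; now {s1}.
Read '0': s1→{s2}; now {s2}.

{s2}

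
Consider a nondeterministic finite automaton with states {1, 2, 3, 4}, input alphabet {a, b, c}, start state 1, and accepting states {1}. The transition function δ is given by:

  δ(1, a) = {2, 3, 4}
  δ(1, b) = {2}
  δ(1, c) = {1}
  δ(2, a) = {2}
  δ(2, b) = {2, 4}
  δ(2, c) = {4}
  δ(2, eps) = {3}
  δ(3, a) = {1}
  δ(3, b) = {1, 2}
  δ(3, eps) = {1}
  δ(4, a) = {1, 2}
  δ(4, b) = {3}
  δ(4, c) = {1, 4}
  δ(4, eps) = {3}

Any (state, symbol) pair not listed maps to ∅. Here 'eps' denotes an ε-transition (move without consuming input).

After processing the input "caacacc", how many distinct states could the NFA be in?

Start in {1}.
Read 'c': 1→{1}; now {1}.
Read 'a': 1→{2, 3, 4}; union {2, 3, 4}; ε-closure = {1, 2, 3, 4}.
Read 'a': 1→{2, 3, 4}, 2→{2}, 3→{1}, 4→{1, 2}; now {1, 2, 3, 4}.
Read 'c': 1→{1}, 2→{4}, 3→∅, 4→{1, 4}; union {1, 4}; ε-closure = {1, 3, 4}.
Read 'a': 1→{2, 3, 4}, 3→{1}, 4→{1, 2}; now {1, 2, 3, 4}.
Read 'c': 1→{1}, 2→{4}, 3→∅, 4→{1, 4}; union {1, 4}; ε-closure = {1, 3, 4}.
Read 'c': 1→{1}, 3→∅, 4→{1, 4}; union {1, 4}; ε-closure = {1, 3, 4}.
That set has 3 states.

3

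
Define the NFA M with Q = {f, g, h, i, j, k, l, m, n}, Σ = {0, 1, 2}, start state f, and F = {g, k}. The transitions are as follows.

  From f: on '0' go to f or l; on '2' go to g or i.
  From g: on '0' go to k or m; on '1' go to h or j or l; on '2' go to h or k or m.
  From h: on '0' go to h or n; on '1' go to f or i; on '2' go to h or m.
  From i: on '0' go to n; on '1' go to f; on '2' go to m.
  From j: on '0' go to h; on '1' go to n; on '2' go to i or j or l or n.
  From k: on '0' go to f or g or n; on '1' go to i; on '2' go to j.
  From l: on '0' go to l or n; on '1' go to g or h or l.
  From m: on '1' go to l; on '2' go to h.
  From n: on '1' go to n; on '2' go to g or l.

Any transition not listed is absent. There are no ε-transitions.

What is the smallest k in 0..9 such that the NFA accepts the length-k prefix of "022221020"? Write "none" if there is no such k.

2

Start in {f}.
Read '0': f→{f, l}; now {f, l}.
Read '2': f→{g, i}, l→∅; now {g, i}.
None of the earlier sets intersect F, but {g, i} does.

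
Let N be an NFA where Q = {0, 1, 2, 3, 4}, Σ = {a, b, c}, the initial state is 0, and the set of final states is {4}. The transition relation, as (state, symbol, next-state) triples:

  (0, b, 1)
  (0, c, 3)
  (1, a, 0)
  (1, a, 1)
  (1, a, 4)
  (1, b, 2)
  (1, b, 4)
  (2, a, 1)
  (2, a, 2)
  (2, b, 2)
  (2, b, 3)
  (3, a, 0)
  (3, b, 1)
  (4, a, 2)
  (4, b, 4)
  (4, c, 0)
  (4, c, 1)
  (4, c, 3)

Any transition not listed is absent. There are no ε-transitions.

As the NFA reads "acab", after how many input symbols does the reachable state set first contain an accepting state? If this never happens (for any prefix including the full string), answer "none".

none

Start in {0}.
Read 'a': 0→∅; now ∅.
The set is empty and remains empty for the remaining 3 symbols.
No reachable set along the way intersects F.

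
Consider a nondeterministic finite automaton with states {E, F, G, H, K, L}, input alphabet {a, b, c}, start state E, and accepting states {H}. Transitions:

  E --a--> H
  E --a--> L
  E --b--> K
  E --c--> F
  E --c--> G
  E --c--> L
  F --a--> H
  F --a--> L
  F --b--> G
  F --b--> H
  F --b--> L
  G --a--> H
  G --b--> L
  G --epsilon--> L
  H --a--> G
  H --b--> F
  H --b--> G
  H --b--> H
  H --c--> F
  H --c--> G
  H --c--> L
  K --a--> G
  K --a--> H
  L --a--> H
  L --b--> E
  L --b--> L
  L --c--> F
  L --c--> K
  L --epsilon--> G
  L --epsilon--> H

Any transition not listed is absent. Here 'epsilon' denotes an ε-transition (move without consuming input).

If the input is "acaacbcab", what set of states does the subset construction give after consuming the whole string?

{E, F, G, H, L}

Start in {E}.
Read 'a': {E} → {G, H, L}.
Read 'c': {G, H, L} → {F, G, H, K, L}.
Read 'a': {F, G, H, K, L} → {G, H, L}.
Read 'a': {G, H, L} → {G, H, L}.
Read 'c': {G, H, L} → {F, G, H, K, L}.
Read 'b': {F, G, H, K, L} → {E, F, G, H, L}.
Read 'c': {E, F, G, H, L} → {F, G, H, K, L}.
Read 'a': {F, G, H, K, L} → {G, H, L}.
Read 'b': {G, H, L} → {E, F, G, H, L}.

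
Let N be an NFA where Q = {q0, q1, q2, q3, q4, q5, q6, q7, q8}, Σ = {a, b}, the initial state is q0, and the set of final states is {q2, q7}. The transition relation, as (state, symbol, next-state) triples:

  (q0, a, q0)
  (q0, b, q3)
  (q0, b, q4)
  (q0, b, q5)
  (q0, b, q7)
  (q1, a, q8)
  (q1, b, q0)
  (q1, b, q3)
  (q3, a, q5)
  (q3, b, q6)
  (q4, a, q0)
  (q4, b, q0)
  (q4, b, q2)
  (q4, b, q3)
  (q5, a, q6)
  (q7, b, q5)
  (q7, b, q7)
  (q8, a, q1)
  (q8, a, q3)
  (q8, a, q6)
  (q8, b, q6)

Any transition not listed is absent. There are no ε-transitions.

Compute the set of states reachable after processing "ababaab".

Start in {q0}.
Read 'a': q0→{q0}; now {q0}.
Read 'b': q0→{q3, q4, q5, q7}; now {q3, q4, q5, q7}.
Read 'a': q3→{q5}, q4→{q0}, q5→{q6}, q7→∅; now {q0, q5, q6}.
Read 'b': q0→{q3, q4, q5, q7}, q5→∅, q6→∅; now {q3, q4, q5, q7}.
Read 'a': q3→{q5}, q4→{q0}, q5→{q6}, q7→∅; now {q0, q5, q6}.
Read 'a': q0→{q0}, q5→{q6}, q6→∅; now {q0, q6}.
Read 'b': q0→{q3, q4, q5, q7}, q6→∅; now {q3, q4, q5, q7}.

{q3, q4, q5, q7}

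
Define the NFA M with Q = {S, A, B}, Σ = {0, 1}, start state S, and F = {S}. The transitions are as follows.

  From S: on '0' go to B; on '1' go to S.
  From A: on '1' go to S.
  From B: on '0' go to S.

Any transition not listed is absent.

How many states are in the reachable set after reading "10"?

1

Start in {S}.
Read '1': S→{S}; now {S}.
Read '0': S→{B}; now {B}.
That set has 1 state.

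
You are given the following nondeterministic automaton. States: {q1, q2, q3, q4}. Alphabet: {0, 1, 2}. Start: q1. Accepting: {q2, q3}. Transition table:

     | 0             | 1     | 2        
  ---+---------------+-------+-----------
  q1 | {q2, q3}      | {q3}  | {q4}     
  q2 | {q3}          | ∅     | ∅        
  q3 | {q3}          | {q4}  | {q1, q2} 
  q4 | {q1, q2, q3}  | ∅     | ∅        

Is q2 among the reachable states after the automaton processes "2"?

Start in {q1}.
Read '2': q1→{q4}; now {q4}.
State q2 is not in {q4}.

No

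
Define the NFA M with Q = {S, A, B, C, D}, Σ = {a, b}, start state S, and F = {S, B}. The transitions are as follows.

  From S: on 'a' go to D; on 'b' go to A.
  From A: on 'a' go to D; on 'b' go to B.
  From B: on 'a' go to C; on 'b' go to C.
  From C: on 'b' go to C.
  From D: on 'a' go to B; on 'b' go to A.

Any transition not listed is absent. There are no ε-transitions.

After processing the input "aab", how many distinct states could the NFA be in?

1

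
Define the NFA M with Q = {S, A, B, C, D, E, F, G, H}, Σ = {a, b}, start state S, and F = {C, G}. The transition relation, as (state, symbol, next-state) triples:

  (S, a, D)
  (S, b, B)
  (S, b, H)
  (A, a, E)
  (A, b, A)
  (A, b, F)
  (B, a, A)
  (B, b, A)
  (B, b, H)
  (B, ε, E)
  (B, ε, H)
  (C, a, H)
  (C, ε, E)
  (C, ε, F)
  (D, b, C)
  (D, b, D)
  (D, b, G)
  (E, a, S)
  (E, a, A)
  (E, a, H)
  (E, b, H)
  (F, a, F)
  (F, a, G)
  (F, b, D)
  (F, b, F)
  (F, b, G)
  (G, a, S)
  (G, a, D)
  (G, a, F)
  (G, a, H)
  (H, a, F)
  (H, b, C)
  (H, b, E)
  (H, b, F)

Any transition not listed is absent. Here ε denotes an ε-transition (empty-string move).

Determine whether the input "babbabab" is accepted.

Start in {S}.
Read 'b': S→{B, H}; union {B, H}; ε-closure = {B, E, H}.
Read 'a': B→{A}, E→{S, A, H}, H→{F}; now {S, A, F, H}.
Read 'b': S→{B, H}, A→{A, F}, F→{D, F, G}, H→{C, E, F}; now {A, B, C, D, E, F, G, H}.
Read 'b': A→{A, F}, B→{A, H}, C→∅, D→{C, D, G}, E→{H}, F→{D, F, G}, G→∅, H→{C, E, F}; now {A, C, D, E, F, G, H}.
Read 'a': A→{E}, C→{H}, D→∅, E→{S, A, H}, F→{F, G}, G→{S, D, F, H}, H→{F}; now {S, A, D, E, F, G, H}.
Read 'b': S→{B, H}, A→{A, F}, D→{C, D, G}, E→{H}, F→{D, F, G}, G→∅, H→{C, E, F}; now {A, B, C, D, E, F, G, H}.
Read 'a': A→{E}, B→{A}, C→{H}, D→∅, E→{S, A, H}, F→{F, G}, G→{S, D, F, H}, H→{F}; now {S, A, D, E, F, G, H}.
Read 'b': S→{B, H}, A→{A, F}, D→{C, D, G}, E→{H}, F→{D, F, G}, G→∅, H→{C, E, F}; now {A, B, C, D, E, F, G, H}.
The final set {A, B, C, D, E, F, G, H} contains the accepting states C, G.

Yes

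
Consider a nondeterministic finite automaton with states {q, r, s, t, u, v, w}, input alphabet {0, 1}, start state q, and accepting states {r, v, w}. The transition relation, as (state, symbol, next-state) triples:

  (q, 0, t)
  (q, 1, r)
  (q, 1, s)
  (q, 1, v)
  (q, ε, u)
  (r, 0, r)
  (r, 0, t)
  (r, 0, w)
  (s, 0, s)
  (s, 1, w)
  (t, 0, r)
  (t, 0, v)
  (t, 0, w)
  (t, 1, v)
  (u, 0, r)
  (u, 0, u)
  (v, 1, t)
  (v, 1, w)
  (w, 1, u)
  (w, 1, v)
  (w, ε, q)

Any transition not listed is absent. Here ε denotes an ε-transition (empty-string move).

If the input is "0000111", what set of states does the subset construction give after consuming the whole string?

{q, r, s, t, u, v, w}

Start: ε-closure({q}) = {q, u}.
Read '0': q→{t}, u→{r, u}; now {r, t, u}.
Read '0': r→{r, t, w}, t→{r, v, w}, u→{r, u}; union {r, t, u, v, w}; ε-closure = {q, r, t, u, v, w}.
Read '0': q→{t}, r→{r, t, w}, t→{r, v, w}, u→{r, u}, v→∅, w→∅; union {r, t, u, v, w}; ε-closure = {q, r, t, u, v, w}.
Read '0': q→{t}, r→{r, t, w}, t→{r, v, w}, u→{r, u}, v→∅, w→∅; union {r, t, u, v, w}; ε-closure = {q, r, t, u, v, w}.
Read '1': q→{r, s, v}, r→∅, t→{v}, u→∅, v→{t, w}, w→{u, v}; union {r, s, t, u, v, w}; ε-closure = {q, r, s, t, u, v, w}.
Read '1': q→{r, s, v}, r→∅, s→{w}, t→{v}, u→∅, v→{t, w}, w→{u, v}; union {r, s, t, u, v, w}; ε-closure = {q, r, s, t, u, v, w}.
Read '1': q→{r, s, v}, r→∅, s→{w}, t→{v}, u→∅, v→{t, w}, w→{u, v}; union {r, s, t, u, v, w}; ε-closure = {q, r, s, t, u, v, w}.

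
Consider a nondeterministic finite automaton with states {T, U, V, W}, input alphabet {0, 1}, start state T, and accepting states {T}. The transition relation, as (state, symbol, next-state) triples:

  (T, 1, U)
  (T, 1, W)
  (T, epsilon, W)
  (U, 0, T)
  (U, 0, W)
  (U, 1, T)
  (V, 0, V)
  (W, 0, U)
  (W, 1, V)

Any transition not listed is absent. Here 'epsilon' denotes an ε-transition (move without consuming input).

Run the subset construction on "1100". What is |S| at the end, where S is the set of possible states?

Start: ε-closure({T}) = {T, W}.
Read '1': {T, W} → {U, V, W}.
Read '1': {U, V, W} → {T, V, W}.
Read '0': {T, V, W} → {U, V}.
Read '0': {U, V} → {T, V, W}.
That set has 3 states.

3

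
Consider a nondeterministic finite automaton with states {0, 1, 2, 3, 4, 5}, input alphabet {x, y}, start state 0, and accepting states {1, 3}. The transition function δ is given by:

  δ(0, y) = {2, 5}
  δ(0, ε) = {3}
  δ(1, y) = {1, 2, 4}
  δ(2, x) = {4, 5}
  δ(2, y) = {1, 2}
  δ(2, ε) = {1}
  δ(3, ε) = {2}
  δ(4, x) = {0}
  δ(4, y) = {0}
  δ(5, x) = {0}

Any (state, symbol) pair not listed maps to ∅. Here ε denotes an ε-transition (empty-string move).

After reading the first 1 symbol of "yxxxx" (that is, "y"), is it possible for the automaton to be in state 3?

No

Start: ε-closure({0}) = {0, 1, 2, 3}.
Read 'y': 0→{2, 5}, 1→{1, 2, 4}, 2→{1, 2}, 3→∅; now {1, 2, 4, 5}.
State 3 is not in {1, 2, 4, 5}.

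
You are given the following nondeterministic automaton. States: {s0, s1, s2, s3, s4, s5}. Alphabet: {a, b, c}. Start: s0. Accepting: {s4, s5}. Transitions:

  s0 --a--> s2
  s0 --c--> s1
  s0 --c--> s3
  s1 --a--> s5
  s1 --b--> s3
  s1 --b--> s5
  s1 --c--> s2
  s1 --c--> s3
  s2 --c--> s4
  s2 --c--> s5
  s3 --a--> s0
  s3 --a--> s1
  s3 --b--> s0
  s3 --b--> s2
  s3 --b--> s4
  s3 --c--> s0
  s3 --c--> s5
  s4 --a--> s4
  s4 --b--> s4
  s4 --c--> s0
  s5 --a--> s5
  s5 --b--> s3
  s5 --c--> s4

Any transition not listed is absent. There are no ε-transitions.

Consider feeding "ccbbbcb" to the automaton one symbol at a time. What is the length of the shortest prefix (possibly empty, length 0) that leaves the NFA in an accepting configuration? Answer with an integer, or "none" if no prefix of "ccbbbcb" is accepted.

2

Start in {s0}.
Read 'c': {s0} → {s1, s3}.
Read 'c': {s1, s3} → {s0, s2, s3, s5}.
None of the earlier sets intersect F, but {s0, s2, s3, s5} does.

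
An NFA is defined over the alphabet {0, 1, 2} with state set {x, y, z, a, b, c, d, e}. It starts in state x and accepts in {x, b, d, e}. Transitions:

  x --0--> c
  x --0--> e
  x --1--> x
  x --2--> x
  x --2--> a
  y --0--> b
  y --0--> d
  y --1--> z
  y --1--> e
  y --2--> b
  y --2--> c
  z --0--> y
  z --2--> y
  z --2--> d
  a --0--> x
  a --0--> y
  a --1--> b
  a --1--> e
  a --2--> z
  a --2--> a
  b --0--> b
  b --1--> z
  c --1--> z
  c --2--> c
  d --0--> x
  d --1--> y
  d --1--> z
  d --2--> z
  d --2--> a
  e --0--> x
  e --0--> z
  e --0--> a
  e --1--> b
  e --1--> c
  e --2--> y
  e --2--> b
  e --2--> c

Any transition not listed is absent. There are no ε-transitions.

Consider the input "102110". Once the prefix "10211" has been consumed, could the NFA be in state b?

Yes

Start in {x}.
Read '1': x→{x}; now {x}.
Read '0': x→{c, e}; now {c, e}.
Read '2': c→{c}, e→{y, b, c}; now {y, b, c}.
Read '1': y→{z, e}, b→{z}, c→{z}; now {z, e}.
Read '1': z→∅, e→{b, c}; now {b, c}.
State b is in {b, c}.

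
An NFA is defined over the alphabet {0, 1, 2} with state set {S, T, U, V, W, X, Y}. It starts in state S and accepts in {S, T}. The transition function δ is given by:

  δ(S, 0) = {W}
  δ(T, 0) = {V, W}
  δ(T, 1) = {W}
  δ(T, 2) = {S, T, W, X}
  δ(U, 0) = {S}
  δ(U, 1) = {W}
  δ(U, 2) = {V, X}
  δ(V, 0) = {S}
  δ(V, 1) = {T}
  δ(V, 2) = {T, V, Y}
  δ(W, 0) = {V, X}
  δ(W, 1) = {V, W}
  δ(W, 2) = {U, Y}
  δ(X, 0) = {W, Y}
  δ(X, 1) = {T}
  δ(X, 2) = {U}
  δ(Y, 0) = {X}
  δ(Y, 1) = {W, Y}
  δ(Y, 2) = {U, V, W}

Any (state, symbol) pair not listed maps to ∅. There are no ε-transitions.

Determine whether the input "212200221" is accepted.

Start in {S}.
Read '2': S→∅; now ∅.
The set is empty and remains empty for the remaining 8 symbols.
The final set ∅ contains no accepting state.

No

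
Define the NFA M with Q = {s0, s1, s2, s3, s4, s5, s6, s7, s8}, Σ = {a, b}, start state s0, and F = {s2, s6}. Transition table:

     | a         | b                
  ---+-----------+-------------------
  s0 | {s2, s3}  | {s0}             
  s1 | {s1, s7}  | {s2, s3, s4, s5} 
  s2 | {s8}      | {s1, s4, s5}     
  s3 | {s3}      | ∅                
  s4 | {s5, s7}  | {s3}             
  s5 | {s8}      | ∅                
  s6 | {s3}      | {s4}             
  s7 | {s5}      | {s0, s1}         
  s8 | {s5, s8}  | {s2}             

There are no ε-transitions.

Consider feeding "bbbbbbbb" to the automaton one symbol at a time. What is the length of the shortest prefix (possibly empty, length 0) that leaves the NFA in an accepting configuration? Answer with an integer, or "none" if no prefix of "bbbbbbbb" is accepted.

Start in {s0}.
Read 'b': s0→{s0}; now {s0}.
Read 'b': s0→{s0}; now {s0}.
Read 'b': s0→{s0}; now {s0}.
Read 'b': s0→{s0}; now {s0}.
Read 'b': s0→{s0}; now {s0}.
Read 'b': s0→{s0}; now {s0}.
Read 'b': s0→{s0}; now {s0}.
Read 'b': s0→{s0}; now {s0}.
No reachable set along the way intersects F.

none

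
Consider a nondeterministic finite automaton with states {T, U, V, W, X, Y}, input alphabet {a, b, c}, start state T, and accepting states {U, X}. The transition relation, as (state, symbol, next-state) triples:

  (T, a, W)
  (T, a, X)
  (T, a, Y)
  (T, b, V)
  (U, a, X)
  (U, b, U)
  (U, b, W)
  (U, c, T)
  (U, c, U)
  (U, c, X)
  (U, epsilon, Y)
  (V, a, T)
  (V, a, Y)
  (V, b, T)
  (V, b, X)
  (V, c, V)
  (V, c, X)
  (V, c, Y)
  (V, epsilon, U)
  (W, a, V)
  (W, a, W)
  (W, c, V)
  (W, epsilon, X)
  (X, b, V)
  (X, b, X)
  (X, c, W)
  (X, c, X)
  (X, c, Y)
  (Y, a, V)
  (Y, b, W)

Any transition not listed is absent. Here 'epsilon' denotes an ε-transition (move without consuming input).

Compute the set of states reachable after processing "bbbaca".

{T, U, V, W, X, Y}

Start in {T}.
Read 'b': T→{V}; union {V}; ε-closure = {U, V, Y}.
Read 'b': U→{U, W}, V→{T, X}, Y→{W}; union {T, U, W, X}; ε-closure = {T, U, W, X, Y}.
Read 'b': T→{V}, U→{U, W}, W→∅, X→{V, X}, Y→{W}; union {U, V, W, X}; ε-closure = {U, V, W, X, Y}.
Read 'a': U→{X}, V→{T, Y}, W→{V, W}, X→∅, Y→{V}; union {T, V, W, X, Y}; ε-closure = {T, U, V, W, X, Y}.
Read 'c': T→∅, U→{T, U, X}, V→{V, X, Y}, W→{V}, X→{W, X, Y}, Y→∅; now {T, U, V, W, X, Y}.
Read 'a': T→{W, X, Y}, U→{X}, V→{T, Y}, W→{V, W}, X→∅, Y→{V}; union {T, V, W, X, Y}; ε-closure = {T, U, V, W, X, Y}.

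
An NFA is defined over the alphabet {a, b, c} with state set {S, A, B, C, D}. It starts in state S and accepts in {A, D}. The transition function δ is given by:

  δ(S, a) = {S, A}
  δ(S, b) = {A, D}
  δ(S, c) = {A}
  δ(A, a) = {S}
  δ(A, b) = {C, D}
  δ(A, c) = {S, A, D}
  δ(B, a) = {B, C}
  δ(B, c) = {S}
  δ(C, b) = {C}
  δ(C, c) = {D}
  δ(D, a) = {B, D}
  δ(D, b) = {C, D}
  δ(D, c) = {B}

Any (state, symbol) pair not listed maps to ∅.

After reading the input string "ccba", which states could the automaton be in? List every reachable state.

Start in {S}.
Read 'c': {S} → {A}.
Read 'c': {A} → {S, A, D}.
Read 'b': {S, A, D} → {A, C, D}.
Read 'a': {A, C, D} → {S, B, D}.

{S, B, D}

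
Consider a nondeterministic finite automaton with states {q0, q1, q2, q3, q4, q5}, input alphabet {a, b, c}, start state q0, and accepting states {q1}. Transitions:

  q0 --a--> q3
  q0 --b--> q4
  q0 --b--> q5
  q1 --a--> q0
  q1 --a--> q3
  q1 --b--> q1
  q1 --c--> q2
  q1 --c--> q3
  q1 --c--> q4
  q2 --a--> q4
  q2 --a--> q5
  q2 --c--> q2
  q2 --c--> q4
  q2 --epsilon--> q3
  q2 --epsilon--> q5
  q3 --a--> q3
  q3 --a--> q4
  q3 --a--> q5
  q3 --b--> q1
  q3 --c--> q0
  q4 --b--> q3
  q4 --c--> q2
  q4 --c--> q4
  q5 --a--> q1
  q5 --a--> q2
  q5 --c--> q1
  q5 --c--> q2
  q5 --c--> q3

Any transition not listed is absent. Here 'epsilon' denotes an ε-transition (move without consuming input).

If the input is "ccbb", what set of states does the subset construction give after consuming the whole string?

Start in {q0}.
Read 'c': {q0} → ∅.
The set is empty and remains empty for the remaining 3 symbols.

∅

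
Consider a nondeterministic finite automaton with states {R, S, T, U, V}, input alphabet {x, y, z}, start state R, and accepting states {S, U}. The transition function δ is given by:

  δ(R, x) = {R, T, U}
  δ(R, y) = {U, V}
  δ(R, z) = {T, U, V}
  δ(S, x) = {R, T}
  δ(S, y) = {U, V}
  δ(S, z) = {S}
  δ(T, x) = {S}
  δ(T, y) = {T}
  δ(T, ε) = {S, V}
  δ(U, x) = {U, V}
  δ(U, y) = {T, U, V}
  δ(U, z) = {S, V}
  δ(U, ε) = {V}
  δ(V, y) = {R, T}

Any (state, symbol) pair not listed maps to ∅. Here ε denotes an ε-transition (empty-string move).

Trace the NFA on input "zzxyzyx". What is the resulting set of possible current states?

Start in {R}.
Read 'z': R→{T, U, V}; union {T, U, V}; ε-closure = {S, T, U, V}.
Read 'z': S→{S}, T→∅, U→{S, V}, V→∅; now {S, V}.
Read 'x': S→{R, T}, V→∅; union {R, T}; ε-closure = {R, S, T, V}.
Read 'y': R→{U, V}, S→{U, V}, T→{T}, V→{R, T}; union {R, T, U, V}; ε-closure = {R, S, T, U, V}.
Read 'z': R→{T, U, V}, S→{S}, T→∅, U→{S, V}, V→∅; now {S, T, U, V}.
Read 'y': S→{U, V}, T→{T}, U→{T, U, V}, V→{R, T}; union {R, T, U, V}; ε-closure = {R, S, T, U, V}.
Read 'x': R→{R, T, U}, S→{R, T}, T→{S}, U→{U, V}, V→∅; now {R, S, T, U, V}.

{R, S, T, U, V}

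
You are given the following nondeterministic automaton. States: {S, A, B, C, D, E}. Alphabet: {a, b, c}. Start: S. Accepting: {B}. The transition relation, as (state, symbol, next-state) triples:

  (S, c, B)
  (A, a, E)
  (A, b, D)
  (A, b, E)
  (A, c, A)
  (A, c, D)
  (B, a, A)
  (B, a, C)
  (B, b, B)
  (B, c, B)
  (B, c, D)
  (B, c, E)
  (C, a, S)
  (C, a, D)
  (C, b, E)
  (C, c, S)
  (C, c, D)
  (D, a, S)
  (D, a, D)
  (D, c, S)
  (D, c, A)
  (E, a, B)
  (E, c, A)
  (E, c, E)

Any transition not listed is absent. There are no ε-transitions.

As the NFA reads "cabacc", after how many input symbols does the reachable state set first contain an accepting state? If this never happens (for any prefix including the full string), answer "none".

Start in {S}.
Read 'c': S→{B}; now {B}.
None of the earlier sets intersect F, but {B} does.

1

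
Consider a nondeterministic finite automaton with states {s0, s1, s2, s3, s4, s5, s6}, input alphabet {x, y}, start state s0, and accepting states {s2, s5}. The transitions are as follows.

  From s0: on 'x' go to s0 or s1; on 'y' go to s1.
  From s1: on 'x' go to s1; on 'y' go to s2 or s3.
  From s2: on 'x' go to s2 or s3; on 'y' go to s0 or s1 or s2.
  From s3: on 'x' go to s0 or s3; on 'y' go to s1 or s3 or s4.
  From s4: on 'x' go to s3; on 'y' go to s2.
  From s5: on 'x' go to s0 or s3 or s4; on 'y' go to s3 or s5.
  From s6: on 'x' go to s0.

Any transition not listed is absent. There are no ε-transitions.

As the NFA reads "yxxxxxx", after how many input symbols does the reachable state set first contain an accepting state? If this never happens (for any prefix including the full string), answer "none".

Start in {s0}.
Read 'y': s0→{s1}; now {s1}.
Read 'x': s1→{s1}; now {s1}.
Read 'x': s1→{s1}; now {s1}.
Read 'x': s1→{s1}; now {s1}.
Read 'x': s1→{s1}; now {s1}.
Read 'x': s1→{s1}; now {s1}.
Read 'x': s1→{s1}; now {s1}.
No reachable set along the way intersects F.

none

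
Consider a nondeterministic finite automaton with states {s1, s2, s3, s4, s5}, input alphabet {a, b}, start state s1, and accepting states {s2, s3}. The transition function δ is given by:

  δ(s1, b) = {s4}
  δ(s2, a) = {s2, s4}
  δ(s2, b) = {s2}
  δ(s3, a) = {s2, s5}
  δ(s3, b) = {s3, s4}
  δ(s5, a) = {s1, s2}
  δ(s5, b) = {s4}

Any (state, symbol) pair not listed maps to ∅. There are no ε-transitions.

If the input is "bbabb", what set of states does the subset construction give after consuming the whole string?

∅

Start in {s1}.
Read 'b': s1→{s4}; now {s4}.
Read 'b': s4→∅; now ∅.
The set is empty and remains empty for the remaining 3 symbols.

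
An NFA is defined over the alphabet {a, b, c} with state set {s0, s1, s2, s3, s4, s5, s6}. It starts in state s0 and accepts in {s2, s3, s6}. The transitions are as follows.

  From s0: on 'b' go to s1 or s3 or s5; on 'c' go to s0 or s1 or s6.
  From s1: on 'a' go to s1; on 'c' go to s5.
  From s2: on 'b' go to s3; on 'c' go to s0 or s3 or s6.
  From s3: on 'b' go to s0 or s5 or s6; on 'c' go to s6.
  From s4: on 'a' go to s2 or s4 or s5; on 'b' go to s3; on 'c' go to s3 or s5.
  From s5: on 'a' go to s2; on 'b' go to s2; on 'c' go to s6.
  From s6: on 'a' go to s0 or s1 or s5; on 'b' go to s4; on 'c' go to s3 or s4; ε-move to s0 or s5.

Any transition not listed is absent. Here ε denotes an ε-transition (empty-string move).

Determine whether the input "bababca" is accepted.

No

Start in {s0}.
Read 'b': s0→{s1, s3, s5}; now {s1, s3, s5}.
Read 'a': s1→{s1}, s3→∅, s5→{s2}; now {s1, s2}.
Read 'b': s1→∅, s2→{s3}; now {s3}.
Read 'a': s3→∅; now ∅.
The set is empty and remains empty for the remaining 3 symbols.
The final set ∅ contains no accepting state.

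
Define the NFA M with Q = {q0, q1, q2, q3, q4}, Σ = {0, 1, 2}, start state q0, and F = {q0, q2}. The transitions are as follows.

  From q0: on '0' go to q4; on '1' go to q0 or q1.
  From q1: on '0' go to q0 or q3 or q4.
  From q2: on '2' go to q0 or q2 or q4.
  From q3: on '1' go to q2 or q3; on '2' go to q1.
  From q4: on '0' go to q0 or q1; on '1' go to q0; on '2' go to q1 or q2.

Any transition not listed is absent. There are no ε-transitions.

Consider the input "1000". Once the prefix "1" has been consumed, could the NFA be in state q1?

Start in {q0}.
Read '1': q0→{q0, q1}; now {q0, q1}.
State q1 is in {q0, q1}.

Yes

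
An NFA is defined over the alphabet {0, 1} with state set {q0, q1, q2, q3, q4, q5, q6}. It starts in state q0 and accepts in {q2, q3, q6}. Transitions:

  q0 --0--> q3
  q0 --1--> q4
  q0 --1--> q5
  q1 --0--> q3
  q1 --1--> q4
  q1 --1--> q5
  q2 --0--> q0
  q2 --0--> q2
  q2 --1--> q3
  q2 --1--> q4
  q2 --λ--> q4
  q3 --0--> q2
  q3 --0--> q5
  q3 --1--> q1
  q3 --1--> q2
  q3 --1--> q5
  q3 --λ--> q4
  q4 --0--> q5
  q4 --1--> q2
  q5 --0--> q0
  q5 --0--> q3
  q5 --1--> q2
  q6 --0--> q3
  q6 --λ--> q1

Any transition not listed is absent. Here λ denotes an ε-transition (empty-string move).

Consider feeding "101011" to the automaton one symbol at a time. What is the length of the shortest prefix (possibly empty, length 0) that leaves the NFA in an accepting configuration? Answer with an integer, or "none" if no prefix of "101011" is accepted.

2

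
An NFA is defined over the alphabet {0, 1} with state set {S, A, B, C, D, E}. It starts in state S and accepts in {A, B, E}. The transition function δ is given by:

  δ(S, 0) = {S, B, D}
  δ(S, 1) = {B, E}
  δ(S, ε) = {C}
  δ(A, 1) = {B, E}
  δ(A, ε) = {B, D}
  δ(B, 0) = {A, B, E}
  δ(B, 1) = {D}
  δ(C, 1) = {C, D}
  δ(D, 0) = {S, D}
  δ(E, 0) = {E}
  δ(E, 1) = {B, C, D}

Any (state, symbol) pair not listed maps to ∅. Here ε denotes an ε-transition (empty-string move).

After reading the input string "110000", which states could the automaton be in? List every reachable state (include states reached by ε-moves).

{S, A, B, C, D, E}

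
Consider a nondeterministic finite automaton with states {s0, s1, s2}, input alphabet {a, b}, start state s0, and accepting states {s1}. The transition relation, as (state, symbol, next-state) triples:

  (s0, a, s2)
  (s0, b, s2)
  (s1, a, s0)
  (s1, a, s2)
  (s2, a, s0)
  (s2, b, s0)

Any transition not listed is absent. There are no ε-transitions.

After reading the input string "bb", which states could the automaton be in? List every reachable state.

Start in {s0}.
Read 'b': s0→{s2}; now {s2}.
Read 'b': s2→{s0}; now {s0}.

{s0}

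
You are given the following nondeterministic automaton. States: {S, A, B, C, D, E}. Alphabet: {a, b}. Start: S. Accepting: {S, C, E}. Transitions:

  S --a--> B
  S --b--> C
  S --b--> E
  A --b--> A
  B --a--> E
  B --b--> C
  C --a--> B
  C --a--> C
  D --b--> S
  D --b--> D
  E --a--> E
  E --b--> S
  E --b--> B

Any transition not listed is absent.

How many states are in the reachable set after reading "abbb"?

0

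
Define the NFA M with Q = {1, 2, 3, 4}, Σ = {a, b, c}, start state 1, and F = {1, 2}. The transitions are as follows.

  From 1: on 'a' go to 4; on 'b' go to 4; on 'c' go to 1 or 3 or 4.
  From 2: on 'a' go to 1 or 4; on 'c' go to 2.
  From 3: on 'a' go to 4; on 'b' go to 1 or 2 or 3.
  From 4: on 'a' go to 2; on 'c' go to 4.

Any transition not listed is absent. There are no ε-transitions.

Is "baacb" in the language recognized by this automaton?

Yes

Start in {1}.
Read 'b': 1→{4}; now {4}.
Read 'a': 4→{2}; now {2}.
Read 'a': 2→{1, 4}; now {1, 4}.
Read 'c': 1→{1, 3, 4}, 4→{4}; now {1, 3, 4}.
Read 'b': 1→{4}, 3→{1, 2, 3}, 4→∅; now {1, 2, 3, 4}.
The final set {1, 2, 3, 4} contains the accepting states 1, 2.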